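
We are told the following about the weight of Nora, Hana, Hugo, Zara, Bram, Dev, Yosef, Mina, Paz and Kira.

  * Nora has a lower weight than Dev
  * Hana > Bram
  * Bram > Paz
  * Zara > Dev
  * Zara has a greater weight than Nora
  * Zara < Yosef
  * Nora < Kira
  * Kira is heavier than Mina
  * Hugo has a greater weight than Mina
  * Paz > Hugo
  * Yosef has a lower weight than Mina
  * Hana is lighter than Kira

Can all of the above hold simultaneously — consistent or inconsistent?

consistent

Every relation is compatible with Nora < Dev < Zara < Yosef < Mina < Hugo < Paz < Bram < Hana < Kira; the set is consistent.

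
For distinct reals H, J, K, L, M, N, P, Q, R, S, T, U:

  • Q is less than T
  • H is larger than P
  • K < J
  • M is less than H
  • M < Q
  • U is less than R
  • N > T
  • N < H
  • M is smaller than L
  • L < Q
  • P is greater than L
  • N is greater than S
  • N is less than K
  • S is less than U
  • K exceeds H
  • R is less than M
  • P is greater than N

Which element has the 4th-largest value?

Piecing the relations together gives one ordering: S < U < R < M < L < Q < T < N < P < H < K < J.
The 4th largest is P.

P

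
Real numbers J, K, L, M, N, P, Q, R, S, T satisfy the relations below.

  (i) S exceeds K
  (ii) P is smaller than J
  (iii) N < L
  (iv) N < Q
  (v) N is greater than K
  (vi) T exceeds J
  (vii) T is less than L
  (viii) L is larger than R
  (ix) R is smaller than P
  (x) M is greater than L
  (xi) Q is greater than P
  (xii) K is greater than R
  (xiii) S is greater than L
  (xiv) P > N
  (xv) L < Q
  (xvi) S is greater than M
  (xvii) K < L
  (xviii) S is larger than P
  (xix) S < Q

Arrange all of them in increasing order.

Nothing is placed below R, so it is least; from there R < K; K < N; N < P; P < J; J < T; T < L; L < M; M < S; S < Q, each given directly.

R < K < N < P < J < T < L < M < S < Q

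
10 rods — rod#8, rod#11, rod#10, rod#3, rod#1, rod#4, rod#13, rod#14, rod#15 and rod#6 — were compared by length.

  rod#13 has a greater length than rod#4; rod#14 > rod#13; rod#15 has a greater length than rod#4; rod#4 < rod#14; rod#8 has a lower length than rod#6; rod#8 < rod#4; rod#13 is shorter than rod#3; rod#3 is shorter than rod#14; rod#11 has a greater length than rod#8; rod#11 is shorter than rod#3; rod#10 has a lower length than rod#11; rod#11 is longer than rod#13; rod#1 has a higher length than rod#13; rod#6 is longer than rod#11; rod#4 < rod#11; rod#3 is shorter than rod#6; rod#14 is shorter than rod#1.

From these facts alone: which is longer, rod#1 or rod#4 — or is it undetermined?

rod#1

rod#4 < rod#13 < rod#11 < rod#3 < rod#14 < rod#1, by transitivity through rod#13, rod#11, rod#3, rod#14.
So rod#1 is longer.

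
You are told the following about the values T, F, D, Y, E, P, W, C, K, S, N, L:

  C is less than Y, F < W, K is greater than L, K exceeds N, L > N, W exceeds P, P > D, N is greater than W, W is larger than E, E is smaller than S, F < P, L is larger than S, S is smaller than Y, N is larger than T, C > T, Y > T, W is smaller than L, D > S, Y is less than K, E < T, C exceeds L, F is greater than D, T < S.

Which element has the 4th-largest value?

Piecing the relations together gives one ordering: E < T < S < D < F < P < W < N < L < C < Y < K.
Counting 4 from the largest end gives L.

L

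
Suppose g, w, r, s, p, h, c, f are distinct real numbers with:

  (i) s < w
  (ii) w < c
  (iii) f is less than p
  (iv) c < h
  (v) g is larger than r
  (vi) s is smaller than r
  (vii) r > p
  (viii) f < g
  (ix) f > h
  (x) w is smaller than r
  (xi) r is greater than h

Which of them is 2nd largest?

r

Chaining the given pairs: s < w < c < h < f < p < r < g.
The 2nd largest is r.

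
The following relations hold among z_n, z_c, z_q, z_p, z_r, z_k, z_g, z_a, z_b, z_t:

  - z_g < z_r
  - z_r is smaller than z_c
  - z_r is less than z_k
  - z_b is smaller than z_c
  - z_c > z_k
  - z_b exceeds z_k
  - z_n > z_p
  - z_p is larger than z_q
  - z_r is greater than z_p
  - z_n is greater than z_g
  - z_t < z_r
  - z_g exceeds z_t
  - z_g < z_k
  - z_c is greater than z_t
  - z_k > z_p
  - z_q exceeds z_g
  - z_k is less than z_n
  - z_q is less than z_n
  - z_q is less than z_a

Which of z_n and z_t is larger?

z_t < z_g and z_g < z_q give z_t < z_q.
With z_q < z_p: z_t < z_g < z_q < z_p.
Then z_p < z_r extends the chain to z_r.
Then z_r < z_k extends the chain to z_k.
With z_k < z_n: z_t < z_g < z_q < z_p < z_r < z_k < z_n.
So z_t < z_n; z_n is the larger of the two.

z_n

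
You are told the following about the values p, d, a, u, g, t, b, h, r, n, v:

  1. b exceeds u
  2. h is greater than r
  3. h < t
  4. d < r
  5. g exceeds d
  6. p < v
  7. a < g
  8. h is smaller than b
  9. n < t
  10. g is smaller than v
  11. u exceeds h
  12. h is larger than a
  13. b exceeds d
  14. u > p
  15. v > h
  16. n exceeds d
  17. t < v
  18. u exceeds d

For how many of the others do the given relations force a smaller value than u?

From u the given relations immediately reach p, d, h.
From those, a, r — 5 in total.
Nothing else is reachable below u; 5 in all.

5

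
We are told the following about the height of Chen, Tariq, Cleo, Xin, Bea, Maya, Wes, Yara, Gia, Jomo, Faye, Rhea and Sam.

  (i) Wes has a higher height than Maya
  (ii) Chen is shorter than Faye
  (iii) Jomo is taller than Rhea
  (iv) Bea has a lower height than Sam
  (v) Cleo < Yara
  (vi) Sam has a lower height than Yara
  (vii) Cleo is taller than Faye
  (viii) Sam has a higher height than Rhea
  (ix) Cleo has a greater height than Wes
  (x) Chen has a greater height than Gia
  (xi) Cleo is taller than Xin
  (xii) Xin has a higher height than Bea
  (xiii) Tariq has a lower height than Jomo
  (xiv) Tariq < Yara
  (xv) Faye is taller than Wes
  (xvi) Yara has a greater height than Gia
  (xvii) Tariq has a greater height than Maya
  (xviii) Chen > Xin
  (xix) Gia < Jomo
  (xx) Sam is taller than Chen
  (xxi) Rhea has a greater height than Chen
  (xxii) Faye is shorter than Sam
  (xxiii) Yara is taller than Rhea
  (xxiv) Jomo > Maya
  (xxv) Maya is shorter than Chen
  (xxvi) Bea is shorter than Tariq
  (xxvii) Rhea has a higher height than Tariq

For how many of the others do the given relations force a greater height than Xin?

7

Directly above Xin: Chen, Cleo.
One step further: Faye, Rhea, Sam, Yara (6 so far).
One step further: Jomo (7 so far).
Nothing else is reachable above Xin; 7 in all.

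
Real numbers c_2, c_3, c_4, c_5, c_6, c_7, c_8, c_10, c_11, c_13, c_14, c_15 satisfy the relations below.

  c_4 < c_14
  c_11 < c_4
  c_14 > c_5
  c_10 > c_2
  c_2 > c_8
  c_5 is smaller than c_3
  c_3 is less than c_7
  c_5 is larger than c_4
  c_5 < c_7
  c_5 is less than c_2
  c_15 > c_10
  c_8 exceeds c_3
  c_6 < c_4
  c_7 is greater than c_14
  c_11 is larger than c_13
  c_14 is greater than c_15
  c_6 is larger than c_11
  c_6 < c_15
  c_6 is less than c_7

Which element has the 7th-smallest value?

c_8

Chaining the given pairs: c_13 < c_11 < c_6 < c_4 < c_5 < c_3 < c_8 < c_2 < c_10 < c_15 < c_14 < c_7.
The 7th smallest is c_8.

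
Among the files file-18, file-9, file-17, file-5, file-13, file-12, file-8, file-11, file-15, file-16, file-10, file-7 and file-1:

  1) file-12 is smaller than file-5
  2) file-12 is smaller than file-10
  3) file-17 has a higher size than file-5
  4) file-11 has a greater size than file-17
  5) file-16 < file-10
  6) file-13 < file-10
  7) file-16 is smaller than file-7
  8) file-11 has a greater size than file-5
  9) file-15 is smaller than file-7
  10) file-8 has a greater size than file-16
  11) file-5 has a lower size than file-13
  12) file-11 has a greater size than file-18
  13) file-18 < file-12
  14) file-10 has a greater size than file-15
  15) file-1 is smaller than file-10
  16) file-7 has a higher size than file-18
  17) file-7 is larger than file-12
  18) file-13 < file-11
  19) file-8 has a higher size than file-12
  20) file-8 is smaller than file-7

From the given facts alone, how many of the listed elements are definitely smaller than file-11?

5

Directly below file-11: file-18, file-5, file-17, file-13.
One step further: file-12 (5 so far).
Nothing else is reachable below file-11; 5 in all.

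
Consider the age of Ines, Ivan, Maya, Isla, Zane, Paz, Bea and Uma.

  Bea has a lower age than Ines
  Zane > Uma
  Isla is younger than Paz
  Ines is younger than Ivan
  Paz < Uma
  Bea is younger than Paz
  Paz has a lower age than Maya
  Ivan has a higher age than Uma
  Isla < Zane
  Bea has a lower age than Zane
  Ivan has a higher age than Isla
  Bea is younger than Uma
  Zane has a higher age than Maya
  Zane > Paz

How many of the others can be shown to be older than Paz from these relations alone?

4

From Paz the given relations immediately reach Uma, Maya, Zane.
From those, Ivan — 4 in total.
No other element is forced above Paz by the given relations, so the count is 4.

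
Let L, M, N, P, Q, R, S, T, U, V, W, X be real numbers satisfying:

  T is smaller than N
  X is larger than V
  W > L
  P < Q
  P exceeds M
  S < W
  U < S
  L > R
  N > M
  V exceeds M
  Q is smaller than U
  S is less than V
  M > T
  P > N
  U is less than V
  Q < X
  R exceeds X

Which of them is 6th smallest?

U

Chaining the given pairs: T < M < N < P < Q < U < S < V < X < R < L < W.
Counting 6 from the smallest end gives U.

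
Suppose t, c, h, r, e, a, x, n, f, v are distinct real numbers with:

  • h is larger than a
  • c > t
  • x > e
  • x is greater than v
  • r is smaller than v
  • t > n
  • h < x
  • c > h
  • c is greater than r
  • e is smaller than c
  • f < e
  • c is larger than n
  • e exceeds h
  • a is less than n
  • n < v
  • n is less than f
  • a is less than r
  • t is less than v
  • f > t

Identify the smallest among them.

Chaining upward from a: directly above it, n, r, h; then t, v, f, e, c, x.
That covers every other element, and nothing is given below a, so a is the smallest.

a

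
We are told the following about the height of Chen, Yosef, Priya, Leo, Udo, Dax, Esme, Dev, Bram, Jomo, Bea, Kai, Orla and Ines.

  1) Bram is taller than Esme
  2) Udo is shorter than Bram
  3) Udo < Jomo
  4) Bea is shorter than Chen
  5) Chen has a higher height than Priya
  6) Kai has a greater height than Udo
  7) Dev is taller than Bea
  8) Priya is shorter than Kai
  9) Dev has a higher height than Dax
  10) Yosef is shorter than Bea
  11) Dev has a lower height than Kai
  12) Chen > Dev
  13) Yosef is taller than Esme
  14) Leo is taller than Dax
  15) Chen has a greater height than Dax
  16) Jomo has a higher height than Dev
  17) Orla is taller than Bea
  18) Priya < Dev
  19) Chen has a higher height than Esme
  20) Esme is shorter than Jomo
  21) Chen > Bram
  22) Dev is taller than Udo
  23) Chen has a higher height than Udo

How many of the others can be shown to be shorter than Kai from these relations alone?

7

Directly below Kai: Udo, Priya, Dev.
One step further: Dax, Bea (5 so far).
One step further: Yosef (6 so far).
One step further: Esme (7 so far).
No other element is forced below Kai by the given relations, so the count is 7.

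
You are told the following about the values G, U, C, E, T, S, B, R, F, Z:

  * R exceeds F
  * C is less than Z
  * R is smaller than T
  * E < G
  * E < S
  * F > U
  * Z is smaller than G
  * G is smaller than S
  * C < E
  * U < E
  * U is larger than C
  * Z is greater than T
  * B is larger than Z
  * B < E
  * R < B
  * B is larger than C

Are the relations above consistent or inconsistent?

The single ordering C < U < F < R < T < Z < B < E < G < S satisfies every listed relation, so no contradiction arises.

consistent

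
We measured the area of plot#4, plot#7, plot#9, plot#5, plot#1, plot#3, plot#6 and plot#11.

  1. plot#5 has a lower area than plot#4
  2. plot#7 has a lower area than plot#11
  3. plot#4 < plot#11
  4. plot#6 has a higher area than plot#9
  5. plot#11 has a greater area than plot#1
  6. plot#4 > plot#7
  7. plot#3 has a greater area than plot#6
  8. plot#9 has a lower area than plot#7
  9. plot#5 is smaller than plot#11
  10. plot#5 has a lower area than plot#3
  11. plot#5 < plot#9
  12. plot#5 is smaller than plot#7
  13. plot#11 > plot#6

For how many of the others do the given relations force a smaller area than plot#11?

The elements the relations force below plot#11 are plot#5, plot#9, plot#6, plot#7, plot#1, plot#4 — no chain reaches any other.
That is 6.

6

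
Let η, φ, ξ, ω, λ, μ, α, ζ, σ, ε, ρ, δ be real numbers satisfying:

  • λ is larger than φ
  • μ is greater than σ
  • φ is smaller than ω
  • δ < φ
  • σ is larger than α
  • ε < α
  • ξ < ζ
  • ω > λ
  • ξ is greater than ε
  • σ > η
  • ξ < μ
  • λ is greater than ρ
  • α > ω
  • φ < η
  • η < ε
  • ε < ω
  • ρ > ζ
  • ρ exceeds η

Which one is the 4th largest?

The consecutive relations fix a unique order: δ < φ < η < ε < ξ < ζ < ρ < λ < ω < α < σ < μ.
Counting 4 from the largest end gives ω.

ω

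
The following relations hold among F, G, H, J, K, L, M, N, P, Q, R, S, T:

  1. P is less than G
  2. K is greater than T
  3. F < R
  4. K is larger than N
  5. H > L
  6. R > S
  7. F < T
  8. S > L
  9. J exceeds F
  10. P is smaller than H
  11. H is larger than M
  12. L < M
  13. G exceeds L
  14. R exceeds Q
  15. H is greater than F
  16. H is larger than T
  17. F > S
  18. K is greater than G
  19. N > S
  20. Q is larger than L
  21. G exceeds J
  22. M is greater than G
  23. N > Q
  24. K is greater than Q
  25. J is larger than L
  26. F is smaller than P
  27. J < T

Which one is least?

L

Q is not least since L < Q; S is not least since L < S; F is not least since S < F; J is not least since F < J; N is not least since S < N; P is not least since F < P; R is not least since F < R; G is not least since L < G; M is not least since G < M; T is not least since F < T; H is not least since M < H; K is not least since G < K.
Only L has nothing below it, so L is the least.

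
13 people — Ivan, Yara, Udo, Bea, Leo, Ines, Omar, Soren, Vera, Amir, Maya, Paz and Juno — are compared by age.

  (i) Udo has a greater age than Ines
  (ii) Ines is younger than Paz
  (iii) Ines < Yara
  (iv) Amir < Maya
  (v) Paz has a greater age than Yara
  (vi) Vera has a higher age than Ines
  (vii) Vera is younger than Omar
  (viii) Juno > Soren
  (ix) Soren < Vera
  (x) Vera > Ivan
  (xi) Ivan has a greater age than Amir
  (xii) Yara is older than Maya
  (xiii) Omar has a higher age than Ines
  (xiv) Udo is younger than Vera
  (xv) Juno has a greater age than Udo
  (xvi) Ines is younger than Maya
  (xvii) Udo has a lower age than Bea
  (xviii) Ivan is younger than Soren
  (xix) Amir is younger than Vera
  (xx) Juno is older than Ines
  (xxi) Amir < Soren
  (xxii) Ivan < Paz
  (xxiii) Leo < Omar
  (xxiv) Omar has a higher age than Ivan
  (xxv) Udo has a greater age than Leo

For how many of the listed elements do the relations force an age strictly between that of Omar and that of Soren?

Chaining upward from Soren reaches: Vera, Juno.
Chaining downward from Omar reaches: Amir, Ivan, Leo, Ines, Udo, Vera.
Strictly between Soren and Omar are those in both lists: Vera — 1 element.

1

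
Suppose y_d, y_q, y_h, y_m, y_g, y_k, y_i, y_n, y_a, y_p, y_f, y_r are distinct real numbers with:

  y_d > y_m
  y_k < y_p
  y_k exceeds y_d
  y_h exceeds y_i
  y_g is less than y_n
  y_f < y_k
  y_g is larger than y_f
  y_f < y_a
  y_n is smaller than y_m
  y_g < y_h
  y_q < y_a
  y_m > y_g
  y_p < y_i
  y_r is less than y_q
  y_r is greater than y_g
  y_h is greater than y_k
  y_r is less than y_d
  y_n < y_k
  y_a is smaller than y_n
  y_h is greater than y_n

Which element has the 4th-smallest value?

y_q

The consecutive relations fix a unique order: y_f < y_g < y_r < y_q < y_a < y_n < y_m < y_d < y_k < y_p < y_i < y_h.
The 4th smallest is y_q.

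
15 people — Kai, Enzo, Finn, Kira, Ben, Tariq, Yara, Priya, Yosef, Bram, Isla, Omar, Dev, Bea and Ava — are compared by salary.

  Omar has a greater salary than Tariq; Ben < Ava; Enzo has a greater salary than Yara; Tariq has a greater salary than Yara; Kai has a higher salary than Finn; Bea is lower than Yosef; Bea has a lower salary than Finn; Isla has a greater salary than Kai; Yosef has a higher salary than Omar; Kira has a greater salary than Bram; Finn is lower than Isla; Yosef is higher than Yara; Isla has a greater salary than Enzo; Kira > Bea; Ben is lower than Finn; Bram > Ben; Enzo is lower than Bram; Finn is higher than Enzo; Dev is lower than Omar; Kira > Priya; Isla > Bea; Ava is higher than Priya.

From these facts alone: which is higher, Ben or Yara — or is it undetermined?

Following every chain through Ben: above Ben we get Finn, Kai, Bram, Isla, Ava, Kira.
Yara is not reached, and no chain runs the other way from Yara to Ben.
So the given relations leave the order of Ben and Yara undetermined.

undetermined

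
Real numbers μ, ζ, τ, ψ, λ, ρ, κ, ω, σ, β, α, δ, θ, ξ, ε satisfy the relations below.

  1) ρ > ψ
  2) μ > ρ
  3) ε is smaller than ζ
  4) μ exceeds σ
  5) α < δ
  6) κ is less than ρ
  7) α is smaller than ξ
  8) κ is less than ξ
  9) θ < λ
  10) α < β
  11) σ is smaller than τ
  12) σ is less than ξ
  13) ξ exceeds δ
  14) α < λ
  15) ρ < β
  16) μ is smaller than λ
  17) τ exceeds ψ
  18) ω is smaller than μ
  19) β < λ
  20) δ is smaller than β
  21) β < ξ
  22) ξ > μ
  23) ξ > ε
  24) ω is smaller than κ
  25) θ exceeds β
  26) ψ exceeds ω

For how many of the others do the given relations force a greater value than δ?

4

Directly above δ: β, ξ.
One step further: θ, λ (4 so far).
No other element is forced above δ by the given relations, so the count is 4.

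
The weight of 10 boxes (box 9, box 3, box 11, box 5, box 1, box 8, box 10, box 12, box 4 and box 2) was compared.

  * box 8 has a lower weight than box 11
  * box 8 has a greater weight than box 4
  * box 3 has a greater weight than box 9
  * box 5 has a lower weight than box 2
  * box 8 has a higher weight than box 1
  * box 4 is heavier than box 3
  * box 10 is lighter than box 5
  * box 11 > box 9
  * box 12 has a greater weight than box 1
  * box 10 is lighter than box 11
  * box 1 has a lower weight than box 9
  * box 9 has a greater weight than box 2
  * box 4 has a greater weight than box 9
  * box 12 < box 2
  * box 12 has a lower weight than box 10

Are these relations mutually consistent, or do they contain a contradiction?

consistent

The single ordering box 1 < box 12 < box 10 < box 5 < box 2 < box 9 < box 3 < box 4 < box 8 < box 11 satisfies every listed relation, so no contradiction arises.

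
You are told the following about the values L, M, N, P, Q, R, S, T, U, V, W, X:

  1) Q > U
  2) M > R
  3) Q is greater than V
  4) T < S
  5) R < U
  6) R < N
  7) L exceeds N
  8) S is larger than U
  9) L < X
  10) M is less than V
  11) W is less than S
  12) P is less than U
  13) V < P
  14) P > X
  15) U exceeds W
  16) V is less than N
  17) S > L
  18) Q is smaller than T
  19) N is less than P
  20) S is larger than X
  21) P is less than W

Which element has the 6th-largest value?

P

The consecutive relations fix a unique order: R < M < V < N < L < X < P < W < U < Q < T < S.
Counting 6 from the largest end gives P.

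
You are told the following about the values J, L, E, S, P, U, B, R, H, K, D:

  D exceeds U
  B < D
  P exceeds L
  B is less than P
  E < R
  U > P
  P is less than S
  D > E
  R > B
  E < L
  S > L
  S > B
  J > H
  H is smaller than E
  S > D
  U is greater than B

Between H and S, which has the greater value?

H < E and E < L give H < L.
With L < P: H < E < L < P.
With P < U: H < E < L < P < U.
Then U < D extends the chain to D.
With D < S: H < E < L < P < U < D < S.
So H < S; S is the larger of the two.

S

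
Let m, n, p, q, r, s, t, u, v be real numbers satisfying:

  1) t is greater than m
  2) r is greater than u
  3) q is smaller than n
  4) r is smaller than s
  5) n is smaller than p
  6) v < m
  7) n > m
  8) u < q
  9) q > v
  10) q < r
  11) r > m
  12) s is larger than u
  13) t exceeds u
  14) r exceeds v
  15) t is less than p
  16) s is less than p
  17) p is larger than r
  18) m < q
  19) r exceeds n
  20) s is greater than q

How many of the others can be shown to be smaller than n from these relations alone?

The elements the relations force below n are v, m, u, q — no chain reaches any other.
That is 4.

4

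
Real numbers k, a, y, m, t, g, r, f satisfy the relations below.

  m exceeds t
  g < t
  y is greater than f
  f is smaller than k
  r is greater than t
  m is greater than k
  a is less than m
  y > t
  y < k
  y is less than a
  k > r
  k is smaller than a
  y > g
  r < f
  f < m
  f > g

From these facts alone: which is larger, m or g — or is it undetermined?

g < t and t < r give g < r.
With r < f: g < t < r < f.
With f < y: g < t < r < f < y.
With y < a: g < t < r < f < y < a.
With a < m: g < t < r < f < y < a < m.
So m is larger.

m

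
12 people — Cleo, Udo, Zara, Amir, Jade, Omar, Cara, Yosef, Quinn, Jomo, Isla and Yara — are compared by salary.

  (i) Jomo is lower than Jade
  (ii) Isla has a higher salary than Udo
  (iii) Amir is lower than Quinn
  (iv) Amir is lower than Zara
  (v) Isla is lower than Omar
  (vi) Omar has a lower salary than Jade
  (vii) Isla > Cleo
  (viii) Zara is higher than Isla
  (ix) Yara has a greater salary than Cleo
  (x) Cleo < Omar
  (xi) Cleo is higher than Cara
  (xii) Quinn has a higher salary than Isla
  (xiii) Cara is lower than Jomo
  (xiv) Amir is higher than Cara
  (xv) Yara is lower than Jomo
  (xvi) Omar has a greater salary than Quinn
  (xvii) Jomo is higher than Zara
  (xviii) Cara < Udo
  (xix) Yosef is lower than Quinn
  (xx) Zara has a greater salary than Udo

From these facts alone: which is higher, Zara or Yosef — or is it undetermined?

undetermined

Following every chain through Yosef: above Yosef we get Quinn, Omar, Jade.
Zara is not reached, and no chain runs the other way from Zara to Yosef.
So the given relations leave the order of Yosef and Zara undetermined.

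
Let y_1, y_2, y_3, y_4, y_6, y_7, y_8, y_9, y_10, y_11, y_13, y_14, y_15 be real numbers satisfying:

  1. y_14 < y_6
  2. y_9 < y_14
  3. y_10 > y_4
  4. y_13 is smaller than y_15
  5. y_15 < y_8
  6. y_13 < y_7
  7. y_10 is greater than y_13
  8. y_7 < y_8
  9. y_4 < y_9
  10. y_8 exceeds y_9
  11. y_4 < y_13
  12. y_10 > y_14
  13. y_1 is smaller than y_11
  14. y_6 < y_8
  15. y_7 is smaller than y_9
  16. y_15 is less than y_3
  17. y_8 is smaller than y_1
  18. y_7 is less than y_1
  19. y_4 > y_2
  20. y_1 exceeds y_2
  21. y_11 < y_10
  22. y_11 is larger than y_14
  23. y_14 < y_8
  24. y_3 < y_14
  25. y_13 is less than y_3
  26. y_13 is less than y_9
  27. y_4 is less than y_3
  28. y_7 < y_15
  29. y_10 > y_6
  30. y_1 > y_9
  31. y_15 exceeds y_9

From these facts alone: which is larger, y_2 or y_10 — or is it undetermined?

The relevant relations are y_2 < y_4; y_4 < y_13; y_13 < y_7; y_7 < y_9; y_9 < y_15; y_15 < y_3; y_3 < y_14; y_14 < y_6; y_6 < y_8; y_8 < y_1; y_1 < y_11; y_11 < y_10.
Chaining these gives y_2 < y_4 < y_13 < y_7 < y_9 < y_15 < y_3 < y_14 < y_6 < y_8 < y_1 < y_11 < y_10.
So y_10 is larger.

y_10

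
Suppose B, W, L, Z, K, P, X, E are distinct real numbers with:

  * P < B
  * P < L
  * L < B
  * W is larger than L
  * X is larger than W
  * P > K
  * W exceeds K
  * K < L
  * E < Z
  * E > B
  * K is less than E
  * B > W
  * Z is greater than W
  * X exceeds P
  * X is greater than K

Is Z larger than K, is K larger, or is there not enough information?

Z

K < L and L < W give K < W.
With W < B: K < L < W < B.
With B < E: K < L < W < B < E.
Then E < Z extends the chain to Z.
So Z is larger.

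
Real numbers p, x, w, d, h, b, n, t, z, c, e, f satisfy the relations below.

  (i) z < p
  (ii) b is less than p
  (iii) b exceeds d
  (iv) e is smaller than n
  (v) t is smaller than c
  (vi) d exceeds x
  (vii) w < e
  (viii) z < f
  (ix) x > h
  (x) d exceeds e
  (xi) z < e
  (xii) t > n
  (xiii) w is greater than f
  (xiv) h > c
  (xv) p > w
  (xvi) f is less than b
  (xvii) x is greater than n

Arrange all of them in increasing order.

z < f < w < e < n < t < c < h < x < d < b < p

Each adjacent pair is fixed by a given relation: z < f; f < w; w < e; e < n; n < t; t < c; c < h; h < x; x < d; d < b; b < p. Chaining them end to end gives the full order.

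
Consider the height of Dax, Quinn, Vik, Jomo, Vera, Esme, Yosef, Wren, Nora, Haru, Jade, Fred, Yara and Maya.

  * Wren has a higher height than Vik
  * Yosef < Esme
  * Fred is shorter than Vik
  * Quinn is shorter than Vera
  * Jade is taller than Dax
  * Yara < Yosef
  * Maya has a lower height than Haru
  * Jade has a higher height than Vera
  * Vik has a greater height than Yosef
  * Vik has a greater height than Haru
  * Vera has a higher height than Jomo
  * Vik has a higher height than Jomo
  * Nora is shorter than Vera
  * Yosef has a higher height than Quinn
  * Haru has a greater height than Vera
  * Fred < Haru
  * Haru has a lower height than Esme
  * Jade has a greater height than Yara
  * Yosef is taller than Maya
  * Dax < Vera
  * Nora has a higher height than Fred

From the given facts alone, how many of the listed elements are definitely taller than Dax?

The elements the relations force above Dax are Vera, Haru, Vik, Esme, Wren, Jade — no chain reaches any other.
That is 6.

6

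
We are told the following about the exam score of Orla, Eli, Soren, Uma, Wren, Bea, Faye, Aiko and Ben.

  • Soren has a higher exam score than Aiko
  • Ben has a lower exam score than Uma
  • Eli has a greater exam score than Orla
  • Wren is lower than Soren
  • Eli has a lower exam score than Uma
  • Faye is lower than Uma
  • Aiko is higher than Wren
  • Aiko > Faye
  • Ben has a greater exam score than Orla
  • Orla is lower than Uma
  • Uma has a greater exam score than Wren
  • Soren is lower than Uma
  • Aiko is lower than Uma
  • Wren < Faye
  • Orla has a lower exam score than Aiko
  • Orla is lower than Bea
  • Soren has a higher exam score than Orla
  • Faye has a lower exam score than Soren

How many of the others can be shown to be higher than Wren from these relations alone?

4

The elements the relations force above Wren are Faye, Aiko, Soren, Uma — no chain reaches any other.
That is 4.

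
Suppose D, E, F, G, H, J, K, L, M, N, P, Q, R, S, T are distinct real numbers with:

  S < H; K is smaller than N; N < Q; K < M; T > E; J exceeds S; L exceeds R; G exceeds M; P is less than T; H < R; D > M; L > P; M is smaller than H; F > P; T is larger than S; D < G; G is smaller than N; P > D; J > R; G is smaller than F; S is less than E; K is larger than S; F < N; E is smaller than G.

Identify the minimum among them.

S

Chaining upward from S: directly above it, K, E, H, J, T; then M, G, R, N; then D, F, L, Q; then P.
That covers every other element, and nothing is given below S, so S is the minimum.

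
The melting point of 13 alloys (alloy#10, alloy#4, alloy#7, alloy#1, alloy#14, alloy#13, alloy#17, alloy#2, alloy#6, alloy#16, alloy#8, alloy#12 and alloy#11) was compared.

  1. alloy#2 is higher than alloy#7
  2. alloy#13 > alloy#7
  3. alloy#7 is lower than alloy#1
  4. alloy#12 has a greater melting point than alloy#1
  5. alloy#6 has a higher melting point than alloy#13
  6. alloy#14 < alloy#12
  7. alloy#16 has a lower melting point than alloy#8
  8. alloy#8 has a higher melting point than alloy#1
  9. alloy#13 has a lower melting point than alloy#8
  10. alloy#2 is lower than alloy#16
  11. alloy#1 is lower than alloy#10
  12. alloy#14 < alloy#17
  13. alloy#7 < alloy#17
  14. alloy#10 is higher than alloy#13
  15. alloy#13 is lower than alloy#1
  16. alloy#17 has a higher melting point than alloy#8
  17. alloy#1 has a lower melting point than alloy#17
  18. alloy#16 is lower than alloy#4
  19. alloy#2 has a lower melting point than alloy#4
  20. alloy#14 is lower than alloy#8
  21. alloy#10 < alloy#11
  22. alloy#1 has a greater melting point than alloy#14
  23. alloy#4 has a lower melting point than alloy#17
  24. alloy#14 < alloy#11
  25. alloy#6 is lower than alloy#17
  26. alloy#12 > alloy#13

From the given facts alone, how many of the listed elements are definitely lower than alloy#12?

4

From alloy#12 the given relations immediately reach alloy#13, alloy#14, alloy#1.
From those, alloy#7 — 4 in total.
Nothing else is reachable below alloy#12; 4 in all.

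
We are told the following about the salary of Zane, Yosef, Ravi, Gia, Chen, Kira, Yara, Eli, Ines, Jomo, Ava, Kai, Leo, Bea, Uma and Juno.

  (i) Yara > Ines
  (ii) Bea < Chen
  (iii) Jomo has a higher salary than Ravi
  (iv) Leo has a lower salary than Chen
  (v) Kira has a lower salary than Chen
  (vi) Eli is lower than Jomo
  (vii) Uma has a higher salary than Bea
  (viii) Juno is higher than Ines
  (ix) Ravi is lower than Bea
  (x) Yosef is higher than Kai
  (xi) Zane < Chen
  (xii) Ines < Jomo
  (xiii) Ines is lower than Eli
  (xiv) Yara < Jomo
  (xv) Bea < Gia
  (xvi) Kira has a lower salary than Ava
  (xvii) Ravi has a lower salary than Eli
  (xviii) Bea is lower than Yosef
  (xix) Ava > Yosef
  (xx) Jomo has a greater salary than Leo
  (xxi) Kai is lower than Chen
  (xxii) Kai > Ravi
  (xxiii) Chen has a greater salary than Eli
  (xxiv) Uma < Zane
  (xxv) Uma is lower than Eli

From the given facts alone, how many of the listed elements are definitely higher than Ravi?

10

Directly above Ravi: Kai, Bea, Eli, Jomo.
One step further: Yosef, Uma, Gia, Chen (8 so far).
One step further: Ava, Zane (10 so far).
No other element is forced above Ravi by the given relations, so the count is 10.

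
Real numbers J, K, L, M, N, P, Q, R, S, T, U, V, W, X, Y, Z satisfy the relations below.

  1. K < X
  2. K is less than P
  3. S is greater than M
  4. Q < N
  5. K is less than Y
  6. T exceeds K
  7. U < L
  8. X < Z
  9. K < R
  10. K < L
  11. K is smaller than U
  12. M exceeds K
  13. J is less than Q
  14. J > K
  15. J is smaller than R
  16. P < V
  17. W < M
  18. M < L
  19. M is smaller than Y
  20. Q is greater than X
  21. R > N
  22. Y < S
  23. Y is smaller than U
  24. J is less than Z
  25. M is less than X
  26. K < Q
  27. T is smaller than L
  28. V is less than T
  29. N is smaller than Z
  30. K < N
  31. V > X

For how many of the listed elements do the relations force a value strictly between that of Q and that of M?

The relations place M below Q. An element lies strictly between them when it is forced above M and also forced below Q.
Above M: {X, Y, N, V, U, T, L, R, Z, S}. Below Q: {K, J, W, X}.
Intersection: {X} — 1.

1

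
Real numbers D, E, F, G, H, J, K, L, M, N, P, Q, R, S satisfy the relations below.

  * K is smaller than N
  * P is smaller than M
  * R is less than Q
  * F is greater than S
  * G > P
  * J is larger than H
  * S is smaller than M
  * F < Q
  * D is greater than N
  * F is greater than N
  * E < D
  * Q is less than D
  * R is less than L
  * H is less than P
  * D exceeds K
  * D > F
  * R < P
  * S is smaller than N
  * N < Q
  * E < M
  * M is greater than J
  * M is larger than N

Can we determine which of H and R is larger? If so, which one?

Following every chain through R: above R we get P, Q, M, D, L, G.
H is not reached, and no chain runs the other way from H to R.
So the given relations leave the order of R and H undetermined.

undetermined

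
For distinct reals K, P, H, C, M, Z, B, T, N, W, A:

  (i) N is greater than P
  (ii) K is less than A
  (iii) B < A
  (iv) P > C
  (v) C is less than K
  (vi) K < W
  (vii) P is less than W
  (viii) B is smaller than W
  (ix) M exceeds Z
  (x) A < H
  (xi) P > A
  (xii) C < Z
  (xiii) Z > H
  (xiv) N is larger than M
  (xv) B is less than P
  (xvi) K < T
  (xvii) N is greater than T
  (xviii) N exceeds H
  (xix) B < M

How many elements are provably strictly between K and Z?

The relations place K below Z. An element lies strictly between them when it is forced above K and also forced below Z.
Above K: {T, A, H, P, W, M, N}. Below Z: {C, B, A, H}.
Intersection: {A, H} — 2.

2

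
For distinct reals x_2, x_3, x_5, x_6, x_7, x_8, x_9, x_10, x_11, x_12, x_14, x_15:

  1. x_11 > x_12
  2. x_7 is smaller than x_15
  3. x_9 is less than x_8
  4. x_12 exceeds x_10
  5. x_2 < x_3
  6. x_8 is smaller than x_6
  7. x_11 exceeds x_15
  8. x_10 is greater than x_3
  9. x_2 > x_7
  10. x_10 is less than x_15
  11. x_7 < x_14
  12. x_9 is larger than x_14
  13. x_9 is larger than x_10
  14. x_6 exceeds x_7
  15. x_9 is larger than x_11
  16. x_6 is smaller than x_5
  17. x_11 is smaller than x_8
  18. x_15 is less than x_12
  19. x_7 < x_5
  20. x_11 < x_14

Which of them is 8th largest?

The consecutive relations fix a unique order: x_7 < x_2 < x_3 < x_10 < x_15 < x_12 < x_11 < x_14 < x_9 < x_8 < x_6 < x_5.
Counting 8 from the largest end gives x_15.

x_15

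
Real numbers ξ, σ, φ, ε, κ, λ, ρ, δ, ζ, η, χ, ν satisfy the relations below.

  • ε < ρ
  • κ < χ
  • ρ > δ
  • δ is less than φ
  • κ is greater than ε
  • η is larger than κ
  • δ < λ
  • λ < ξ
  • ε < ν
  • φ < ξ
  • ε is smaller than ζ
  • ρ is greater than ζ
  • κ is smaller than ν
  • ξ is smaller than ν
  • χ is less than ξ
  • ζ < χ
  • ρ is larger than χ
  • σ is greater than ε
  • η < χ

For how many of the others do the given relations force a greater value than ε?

8

From ε the given relations immediately reach κ, ζ, ρ, σ, ν.
From those, η, χ — 7 in total.
From those, ξ — 8 in total.
Nothing else is reachable above ε; 8 in all.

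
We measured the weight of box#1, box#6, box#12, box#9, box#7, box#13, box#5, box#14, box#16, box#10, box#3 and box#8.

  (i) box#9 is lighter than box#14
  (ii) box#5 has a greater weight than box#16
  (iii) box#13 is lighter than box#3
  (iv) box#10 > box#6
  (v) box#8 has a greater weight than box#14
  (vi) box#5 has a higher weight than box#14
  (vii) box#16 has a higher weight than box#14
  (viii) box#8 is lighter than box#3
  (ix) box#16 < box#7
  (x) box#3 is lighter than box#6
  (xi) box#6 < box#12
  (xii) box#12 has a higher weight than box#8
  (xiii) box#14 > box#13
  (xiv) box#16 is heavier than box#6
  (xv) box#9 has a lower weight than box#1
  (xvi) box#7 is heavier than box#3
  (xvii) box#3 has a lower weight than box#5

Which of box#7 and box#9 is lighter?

box#9

Chaining the given relations: box#9 < box#14 < box#8 < box#3 < box#6 < box#16 < box#7.
So box#9 < box#7; box#9 is the lighter of the two.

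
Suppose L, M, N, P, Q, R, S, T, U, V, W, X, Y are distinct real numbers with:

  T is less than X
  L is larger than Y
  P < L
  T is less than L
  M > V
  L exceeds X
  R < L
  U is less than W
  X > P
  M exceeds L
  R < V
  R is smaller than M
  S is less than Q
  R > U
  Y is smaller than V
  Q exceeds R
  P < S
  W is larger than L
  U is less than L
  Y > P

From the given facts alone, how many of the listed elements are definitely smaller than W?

From W the given relations immediately reach U, L.
From those, P, T, X, Y, R — 7 in total.
Nothing else is reachable below W; 7 in all.

7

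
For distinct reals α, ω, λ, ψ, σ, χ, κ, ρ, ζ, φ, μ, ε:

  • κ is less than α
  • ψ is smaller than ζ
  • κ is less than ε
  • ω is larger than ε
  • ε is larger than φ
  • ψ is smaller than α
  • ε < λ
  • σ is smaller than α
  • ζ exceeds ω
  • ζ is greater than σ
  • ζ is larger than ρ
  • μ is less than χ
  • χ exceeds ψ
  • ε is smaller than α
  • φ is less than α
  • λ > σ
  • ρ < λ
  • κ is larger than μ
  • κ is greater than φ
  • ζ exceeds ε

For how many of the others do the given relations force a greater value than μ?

7

From μ the given relations immediately reach χ, κ.
From those, ε, α — 4 in total.
From those, λ, ω, ζ — 7 in total.
Nothing else is reachable above μ; 7 in all.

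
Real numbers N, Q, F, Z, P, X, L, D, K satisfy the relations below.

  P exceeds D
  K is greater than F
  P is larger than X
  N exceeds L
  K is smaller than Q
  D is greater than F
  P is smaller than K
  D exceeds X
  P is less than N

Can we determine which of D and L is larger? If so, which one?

Following every chain through L: above L we get N.
D is not reached, and no chain runs the other way from D to L.
So the given relations leave the order of L and D undetermined.

undetermined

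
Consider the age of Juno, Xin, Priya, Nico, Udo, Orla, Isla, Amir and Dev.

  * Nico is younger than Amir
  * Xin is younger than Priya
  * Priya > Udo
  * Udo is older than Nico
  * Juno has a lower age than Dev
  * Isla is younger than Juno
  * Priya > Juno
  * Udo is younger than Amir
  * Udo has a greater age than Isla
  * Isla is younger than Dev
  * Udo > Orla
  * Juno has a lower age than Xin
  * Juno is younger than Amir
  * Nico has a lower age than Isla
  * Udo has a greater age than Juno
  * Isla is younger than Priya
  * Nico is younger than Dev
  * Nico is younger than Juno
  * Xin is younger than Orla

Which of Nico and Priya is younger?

The relevant relations are Nico < Isla; Isla < Juno; Juno < Xin; Xin < Orla; Orla < Udo; Udo < Priya.
Chaining these gives Nico < Isla < Juno < Xin < Orla < Udo < Priya.
So Nico < Priya; Nico is the younger of the two.

Nico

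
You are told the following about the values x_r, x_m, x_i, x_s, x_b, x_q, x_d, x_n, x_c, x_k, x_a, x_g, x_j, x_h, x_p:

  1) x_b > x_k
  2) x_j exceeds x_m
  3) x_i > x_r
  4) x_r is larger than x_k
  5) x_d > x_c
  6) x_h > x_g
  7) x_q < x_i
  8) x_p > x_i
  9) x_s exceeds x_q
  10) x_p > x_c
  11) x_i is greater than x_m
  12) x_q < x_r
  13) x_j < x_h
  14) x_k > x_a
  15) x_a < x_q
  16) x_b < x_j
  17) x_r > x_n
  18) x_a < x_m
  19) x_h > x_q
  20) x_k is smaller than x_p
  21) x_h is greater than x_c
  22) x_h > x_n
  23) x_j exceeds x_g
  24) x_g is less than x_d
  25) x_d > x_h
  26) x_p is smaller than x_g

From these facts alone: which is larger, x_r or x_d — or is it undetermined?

x_d

Chaining the given relations: x_r < x_i < x_p < x_g < x_j < x_h < x_d.
So x_d is larger.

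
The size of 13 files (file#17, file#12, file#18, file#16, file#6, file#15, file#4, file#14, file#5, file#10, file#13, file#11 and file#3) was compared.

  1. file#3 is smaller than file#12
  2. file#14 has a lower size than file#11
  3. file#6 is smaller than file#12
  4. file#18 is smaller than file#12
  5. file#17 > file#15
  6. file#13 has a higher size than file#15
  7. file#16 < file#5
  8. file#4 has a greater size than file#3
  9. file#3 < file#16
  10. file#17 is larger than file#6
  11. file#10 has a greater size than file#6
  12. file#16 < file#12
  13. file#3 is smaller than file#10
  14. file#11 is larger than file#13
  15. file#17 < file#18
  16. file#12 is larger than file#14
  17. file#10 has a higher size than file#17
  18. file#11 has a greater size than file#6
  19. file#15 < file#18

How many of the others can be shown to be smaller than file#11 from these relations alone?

From file#11 the given relations immediately reach file#6, file#13, file#14.
From those, file#15 — 4 in total.
No other element is forced below file#11 by the given relations, so the count is 4.

4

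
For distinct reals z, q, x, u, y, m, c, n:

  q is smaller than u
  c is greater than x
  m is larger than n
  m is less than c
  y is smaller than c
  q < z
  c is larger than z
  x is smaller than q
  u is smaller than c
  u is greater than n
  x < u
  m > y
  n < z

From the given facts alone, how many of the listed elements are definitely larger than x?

Directly above x: q, u, c.
One step further: z (4 so far).
No other element is forced above x by the given relations, so the count is 4.

4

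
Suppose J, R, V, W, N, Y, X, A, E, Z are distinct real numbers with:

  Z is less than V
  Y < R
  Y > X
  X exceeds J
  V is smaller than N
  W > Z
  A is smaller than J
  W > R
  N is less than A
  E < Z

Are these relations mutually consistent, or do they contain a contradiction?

consistent

The single ordering E < Z < V < N < A < J < X < Y < R < W satisfies every listed relation, so no contradiction arises.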